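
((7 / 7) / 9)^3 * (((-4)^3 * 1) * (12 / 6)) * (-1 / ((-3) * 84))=-32 / 45927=-0.00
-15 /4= -3.75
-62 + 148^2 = 21842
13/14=0.93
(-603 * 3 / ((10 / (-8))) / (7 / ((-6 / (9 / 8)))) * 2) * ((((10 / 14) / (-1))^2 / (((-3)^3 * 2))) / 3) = 21440 / 3087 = 6.95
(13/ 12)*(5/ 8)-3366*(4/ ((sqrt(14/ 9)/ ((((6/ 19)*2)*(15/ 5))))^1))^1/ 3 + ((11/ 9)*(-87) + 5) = -242352*sqrt(14)/ 133-3221/ 32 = -6918.69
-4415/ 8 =-551.88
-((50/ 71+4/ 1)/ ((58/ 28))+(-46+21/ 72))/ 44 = 2146499/ 2174304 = 0.99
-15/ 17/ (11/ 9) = -0.72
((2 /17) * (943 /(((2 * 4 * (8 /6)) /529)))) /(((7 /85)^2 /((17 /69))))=156703025 /784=199876.31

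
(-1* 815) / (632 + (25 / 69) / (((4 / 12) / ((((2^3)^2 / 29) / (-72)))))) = -1.29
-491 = -491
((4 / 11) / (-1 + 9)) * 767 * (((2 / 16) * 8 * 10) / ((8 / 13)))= 566.53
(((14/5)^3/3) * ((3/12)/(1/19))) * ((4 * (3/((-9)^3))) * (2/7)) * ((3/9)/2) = -7448/273375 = -0.03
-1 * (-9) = 9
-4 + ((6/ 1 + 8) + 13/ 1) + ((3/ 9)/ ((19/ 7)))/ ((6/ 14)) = 3982/ 171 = 23.29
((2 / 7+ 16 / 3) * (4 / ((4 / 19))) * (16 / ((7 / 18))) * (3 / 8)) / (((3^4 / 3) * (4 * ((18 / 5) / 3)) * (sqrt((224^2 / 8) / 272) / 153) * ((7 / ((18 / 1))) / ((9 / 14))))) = 7718085 * sqrt(34) / 67228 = 669.42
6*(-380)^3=-329232000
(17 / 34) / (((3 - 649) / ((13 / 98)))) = -13 / 126616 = -0.00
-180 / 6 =-30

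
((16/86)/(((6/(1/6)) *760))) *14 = 7/73530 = 0.00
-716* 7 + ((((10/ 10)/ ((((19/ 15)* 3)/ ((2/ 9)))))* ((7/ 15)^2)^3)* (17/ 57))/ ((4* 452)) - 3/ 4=-100622010870306217/ 20073215475000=-5012.75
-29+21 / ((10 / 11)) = -59 / 10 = -5.90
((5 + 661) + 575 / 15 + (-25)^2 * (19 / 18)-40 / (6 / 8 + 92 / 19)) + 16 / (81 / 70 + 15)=783246197 / 576810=1357.89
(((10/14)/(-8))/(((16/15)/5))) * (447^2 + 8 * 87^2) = -97635375/896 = -108968.05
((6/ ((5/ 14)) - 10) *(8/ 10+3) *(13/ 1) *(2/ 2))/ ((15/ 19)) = 159562/ 375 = 425.50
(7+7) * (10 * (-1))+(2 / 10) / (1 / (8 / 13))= -9092 / 65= -139.88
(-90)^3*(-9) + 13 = 6561013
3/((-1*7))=-3/7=-0.43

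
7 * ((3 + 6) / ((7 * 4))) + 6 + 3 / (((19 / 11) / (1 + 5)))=1419 / 76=18.67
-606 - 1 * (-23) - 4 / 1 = -587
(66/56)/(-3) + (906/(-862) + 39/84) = -5911/6034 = -0.98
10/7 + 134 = 948/7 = 135.43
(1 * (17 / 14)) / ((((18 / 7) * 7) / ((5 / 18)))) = 85 / 4536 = 0.02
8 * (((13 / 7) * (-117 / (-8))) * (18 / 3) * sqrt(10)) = 9126 * sqrt(10) / 7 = 4122.71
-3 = -3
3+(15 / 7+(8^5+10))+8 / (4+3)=229490 / 7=32784.29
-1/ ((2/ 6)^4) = -81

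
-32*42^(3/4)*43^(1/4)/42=-16*42^(3/4)*43^(1/4)/21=-32.19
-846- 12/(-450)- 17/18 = -381113/450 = -846.92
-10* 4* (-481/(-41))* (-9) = 173160/41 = 4223.41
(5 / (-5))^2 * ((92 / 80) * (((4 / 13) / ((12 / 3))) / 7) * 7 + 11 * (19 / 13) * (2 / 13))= 2.56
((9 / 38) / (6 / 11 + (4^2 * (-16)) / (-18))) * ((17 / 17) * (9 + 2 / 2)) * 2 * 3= 13365 / 13889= 0.96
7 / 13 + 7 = 98 / 13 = 7.54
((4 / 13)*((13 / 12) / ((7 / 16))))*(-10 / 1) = -160 / 21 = -7.62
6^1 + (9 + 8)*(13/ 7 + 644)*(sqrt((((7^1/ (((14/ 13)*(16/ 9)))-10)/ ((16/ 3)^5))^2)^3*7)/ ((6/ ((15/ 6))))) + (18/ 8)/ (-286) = 2196549893804947065*sqrt(7)/ 151115727451828646838272 + 6855/ 1144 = 5.99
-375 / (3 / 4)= -500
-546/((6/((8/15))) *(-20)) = 182/75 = 2.43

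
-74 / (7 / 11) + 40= -534 / 7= -76.29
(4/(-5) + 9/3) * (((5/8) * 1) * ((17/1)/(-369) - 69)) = -140129/1476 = -94.94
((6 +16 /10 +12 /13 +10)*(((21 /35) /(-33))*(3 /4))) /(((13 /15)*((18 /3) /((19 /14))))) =-2451 /37180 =-0.07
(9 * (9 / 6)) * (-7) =-189 / 2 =-94.50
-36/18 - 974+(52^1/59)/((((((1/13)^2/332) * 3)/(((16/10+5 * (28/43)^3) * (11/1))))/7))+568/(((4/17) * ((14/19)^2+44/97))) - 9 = 1548723215067570307/409235250120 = 3784432.58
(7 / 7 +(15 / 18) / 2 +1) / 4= 29 / 48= 0.60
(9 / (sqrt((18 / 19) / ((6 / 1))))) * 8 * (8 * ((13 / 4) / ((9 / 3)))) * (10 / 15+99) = 62192 * sqrt(57) / 3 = 156513.10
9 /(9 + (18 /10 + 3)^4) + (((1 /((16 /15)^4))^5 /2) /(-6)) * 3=-9443740406359030243166200625 /181285680206131332522239328256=-0.05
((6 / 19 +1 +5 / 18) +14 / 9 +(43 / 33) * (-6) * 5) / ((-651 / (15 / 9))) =225355 / 2449062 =0.09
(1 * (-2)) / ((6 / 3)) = -1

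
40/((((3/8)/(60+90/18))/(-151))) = -3140800/3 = -1046933.33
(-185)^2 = 34225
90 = 90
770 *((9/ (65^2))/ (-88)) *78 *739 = -139671/ 130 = -1074.39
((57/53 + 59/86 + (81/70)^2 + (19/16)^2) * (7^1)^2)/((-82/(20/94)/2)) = -3223739191/2810645120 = -1.15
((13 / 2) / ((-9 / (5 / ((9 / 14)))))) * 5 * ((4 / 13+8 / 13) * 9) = -700 / 3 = -233.33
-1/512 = -0.00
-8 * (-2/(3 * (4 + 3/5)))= 1.16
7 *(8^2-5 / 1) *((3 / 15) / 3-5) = -2037.47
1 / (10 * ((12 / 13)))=13 / 120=0.11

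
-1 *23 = -23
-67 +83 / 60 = -3937 / 60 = -65.62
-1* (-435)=435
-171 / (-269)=171 / 269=0.64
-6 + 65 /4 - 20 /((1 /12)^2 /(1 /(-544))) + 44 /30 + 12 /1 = 29591 /1020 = 29.01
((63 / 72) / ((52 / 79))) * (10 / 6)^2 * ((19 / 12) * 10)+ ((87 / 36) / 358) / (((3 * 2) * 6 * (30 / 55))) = 352643261 / 6031584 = 58.47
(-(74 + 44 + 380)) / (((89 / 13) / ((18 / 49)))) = -116532 / 4361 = -26.72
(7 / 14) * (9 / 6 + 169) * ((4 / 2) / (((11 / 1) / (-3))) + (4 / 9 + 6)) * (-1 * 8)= -36208 / 9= -4023.11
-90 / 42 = -15 / 7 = -2.14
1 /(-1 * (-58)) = 1 /58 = 0.02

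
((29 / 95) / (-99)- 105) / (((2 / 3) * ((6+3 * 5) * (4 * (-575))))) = 493777 / 151420500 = 0.00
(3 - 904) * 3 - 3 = -2706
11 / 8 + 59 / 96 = 191 / 96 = 1.99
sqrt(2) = 1.41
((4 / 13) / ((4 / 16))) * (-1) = -16 / 13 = -1.23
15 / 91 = 0.16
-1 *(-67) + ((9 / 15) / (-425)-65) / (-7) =1134753 / 14875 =76.29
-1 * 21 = -21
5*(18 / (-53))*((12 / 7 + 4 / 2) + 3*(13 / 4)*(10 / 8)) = -27.00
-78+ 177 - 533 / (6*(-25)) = 15383 / 150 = 102.55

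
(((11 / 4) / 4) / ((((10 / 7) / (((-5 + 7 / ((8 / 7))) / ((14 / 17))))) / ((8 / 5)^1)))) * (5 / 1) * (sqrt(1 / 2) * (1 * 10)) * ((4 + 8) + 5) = 28611 * sqrt(2) / 64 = 632.22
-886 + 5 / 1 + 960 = 79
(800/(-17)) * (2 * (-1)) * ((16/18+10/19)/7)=387200/20349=19.03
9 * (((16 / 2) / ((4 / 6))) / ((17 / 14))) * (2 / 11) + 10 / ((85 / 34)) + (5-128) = -19229 / 187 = -102.83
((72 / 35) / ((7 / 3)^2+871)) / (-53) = -81 / 1829030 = -0.00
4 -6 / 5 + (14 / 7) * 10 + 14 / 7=124 / 5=24.80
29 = 29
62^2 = 3844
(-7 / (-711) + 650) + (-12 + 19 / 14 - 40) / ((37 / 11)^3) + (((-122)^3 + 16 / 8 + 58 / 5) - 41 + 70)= -4576009748479349 / 2520999810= -1815156.72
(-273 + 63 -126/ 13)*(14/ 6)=-6664/ 13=-512.62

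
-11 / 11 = -1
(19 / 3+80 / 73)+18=5569 / 219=25.43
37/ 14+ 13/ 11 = 589/ 154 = 3.82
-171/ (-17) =171/ 17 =10.06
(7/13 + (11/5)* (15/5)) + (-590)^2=22626964/65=348107.14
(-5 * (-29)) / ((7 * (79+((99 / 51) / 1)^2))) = 8381 / 33488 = 0.25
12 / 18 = 2 / 3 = 0.67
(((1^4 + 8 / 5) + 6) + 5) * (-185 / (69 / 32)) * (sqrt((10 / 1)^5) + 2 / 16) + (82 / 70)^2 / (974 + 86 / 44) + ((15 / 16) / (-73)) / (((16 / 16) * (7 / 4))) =-369133.25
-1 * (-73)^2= -5329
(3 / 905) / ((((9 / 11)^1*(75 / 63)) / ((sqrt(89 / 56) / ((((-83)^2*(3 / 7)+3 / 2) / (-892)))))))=-34342*sqrt(1246) / 935656875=-0.00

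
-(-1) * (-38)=-38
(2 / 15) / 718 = 1 / 5385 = 0.00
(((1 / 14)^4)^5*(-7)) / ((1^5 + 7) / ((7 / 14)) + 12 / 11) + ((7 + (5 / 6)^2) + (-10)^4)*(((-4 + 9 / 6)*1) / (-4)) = 6254.81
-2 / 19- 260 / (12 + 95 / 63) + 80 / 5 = -3.35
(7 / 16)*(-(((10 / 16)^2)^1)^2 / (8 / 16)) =-4375 / 32768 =-0.13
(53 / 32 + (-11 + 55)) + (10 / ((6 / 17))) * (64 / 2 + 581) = 1671743 / 96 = 17413.99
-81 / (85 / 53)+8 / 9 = -37957 / 765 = -49.62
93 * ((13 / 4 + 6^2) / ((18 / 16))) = 9734 / 3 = 3244.67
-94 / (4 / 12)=-282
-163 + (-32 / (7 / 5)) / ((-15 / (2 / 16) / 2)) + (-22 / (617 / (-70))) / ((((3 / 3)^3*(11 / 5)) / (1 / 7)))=-2104955 / 12957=-162.46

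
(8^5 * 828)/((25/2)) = 54263808/25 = 2170552.32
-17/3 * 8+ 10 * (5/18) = -383/9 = -42.56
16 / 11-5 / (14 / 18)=-383 / 77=-4.97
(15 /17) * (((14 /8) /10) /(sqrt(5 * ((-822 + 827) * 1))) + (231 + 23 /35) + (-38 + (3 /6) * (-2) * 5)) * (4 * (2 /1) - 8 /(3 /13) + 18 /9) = -9774253 /2380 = -4106.83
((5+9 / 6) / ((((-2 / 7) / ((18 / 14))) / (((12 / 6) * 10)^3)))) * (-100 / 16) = 1462500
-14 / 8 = -7 / 4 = -1.75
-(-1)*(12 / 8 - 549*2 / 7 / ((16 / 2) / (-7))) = 138.75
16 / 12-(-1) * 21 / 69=1.64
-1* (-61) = 61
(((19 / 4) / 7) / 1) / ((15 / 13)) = 247 / 420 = 0.59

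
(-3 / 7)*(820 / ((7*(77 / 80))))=-196800 / 3773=-52.16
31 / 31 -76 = -75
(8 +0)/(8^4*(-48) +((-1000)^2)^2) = 0.00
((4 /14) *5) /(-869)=-10 /6083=-0.00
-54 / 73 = -0.74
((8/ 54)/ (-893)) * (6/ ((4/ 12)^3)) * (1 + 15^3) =-81024/ 893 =-90.73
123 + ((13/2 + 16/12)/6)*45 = 727/4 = 181.75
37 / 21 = 1.76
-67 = -67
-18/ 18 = -1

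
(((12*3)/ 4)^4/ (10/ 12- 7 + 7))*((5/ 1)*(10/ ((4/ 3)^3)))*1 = 2657205/ 16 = 166075.31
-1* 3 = -3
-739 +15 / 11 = -8114 / 11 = -737.64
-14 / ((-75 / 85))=238 / 15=15.87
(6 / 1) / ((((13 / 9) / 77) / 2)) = 8316 / 13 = 639.69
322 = 322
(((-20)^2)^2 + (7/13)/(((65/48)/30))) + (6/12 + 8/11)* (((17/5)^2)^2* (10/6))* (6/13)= 37212087871/232375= 160138.09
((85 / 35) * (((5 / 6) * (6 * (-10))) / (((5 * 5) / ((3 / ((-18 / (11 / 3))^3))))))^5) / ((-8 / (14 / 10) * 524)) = -71013218880066067 / 260940460054357225133015040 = -0.00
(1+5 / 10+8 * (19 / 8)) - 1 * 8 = 25 / 2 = 12.50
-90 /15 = -6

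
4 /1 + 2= 6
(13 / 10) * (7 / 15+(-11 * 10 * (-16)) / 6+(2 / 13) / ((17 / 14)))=324789 / 850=382.10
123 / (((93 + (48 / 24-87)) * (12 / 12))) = 123 / 8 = 15.38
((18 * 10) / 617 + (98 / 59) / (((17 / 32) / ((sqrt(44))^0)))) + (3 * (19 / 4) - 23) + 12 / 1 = 16506871 / 2475404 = 6.67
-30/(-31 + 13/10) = 100/99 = 1.01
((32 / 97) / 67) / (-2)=-16 / 6499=-0.00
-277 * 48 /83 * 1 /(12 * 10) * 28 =-15512 /415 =-37.38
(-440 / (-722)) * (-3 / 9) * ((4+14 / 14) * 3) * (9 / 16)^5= -16238475 / 94633984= -0.17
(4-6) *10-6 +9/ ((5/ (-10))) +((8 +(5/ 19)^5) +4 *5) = -39614459/ 2476099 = -16.00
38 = 38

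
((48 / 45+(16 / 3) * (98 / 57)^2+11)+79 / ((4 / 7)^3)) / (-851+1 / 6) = -1407381191 / 2653783200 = -0.53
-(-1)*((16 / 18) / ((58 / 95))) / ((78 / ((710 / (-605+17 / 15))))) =-337250 / 15366897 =-0.02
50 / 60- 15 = -85 / 6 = -14.17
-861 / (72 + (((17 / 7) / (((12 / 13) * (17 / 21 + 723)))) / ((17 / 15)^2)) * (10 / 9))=-17798592 / 1488449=-11.96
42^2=1764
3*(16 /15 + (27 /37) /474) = 93671 /29230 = 3.20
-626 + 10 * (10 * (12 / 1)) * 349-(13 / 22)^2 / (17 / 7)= 3440734489 / 8228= 418173.86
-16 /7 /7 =-16 /49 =-0.33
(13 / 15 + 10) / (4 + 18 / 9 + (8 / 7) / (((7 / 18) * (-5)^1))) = 7987 / 3978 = 2.01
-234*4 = -936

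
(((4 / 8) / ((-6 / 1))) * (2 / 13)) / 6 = -1 / 468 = -0.00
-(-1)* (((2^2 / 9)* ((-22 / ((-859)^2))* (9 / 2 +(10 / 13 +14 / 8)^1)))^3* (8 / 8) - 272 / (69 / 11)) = -641736738448186869166645912 / 14799410077848954630032259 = -43.36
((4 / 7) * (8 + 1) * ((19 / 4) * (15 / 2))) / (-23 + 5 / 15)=-7695 / 952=-8.08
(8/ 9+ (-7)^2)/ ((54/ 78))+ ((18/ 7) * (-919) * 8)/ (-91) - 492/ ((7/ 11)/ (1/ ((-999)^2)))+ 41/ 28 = 238417884701/ 847635516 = 281.27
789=789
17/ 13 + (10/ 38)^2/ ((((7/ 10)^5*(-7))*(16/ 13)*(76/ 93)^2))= 1970976576619/ 1594542074216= 1.24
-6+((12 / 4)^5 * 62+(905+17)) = 15982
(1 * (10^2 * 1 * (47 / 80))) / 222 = 235 / 888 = 0.26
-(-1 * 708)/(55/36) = 25488/55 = 463.42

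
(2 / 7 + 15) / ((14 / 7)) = 107 / 14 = 7.64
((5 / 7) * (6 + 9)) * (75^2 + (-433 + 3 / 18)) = 778825 / 14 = 55630.36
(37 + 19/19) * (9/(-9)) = -38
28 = 28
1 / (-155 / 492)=-492 / 155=-3.17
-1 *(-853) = 853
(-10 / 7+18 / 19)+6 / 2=335 / 133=2.52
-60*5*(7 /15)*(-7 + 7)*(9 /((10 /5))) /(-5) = 0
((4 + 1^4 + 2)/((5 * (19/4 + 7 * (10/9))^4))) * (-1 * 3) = -35271936/206859834005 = -0.00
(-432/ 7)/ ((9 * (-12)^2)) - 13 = -274/ 21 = -13.05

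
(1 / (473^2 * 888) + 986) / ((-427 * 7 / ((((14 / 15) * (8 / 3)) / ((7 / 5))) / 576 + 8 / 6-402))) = 3632779179738785 / 27485784206496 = 132.17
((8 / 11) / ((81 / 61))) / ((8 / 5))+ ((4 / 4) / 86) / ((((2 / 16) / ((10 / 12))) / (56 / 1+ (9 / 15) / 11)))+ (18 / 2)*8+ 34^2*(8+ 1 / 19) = 621106201 / 66177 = 9385.53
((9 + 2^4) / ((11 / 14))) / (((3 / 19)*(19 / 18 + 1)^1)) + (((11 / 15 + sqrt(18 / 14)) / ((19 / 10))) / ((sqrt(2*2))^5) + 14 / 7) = 15*sqrt(7) / 2128 + 37135645 / 371184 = 100.07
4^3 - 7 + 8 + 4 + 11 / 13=908 / 13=69.85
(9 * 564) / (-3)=-1692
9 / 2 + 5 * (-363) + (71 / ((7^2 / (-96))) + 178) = -173617 / 98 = -1771.60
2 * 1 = 2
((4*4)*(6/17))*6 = 576/17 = 33.88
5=5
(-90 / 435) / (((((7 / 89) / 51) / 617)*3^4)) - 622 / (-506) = -471793429 / 462231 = -1020.69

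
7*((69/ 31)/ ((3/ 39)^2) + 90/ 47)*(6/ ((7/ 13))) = 42966846/ 1457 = 29489.94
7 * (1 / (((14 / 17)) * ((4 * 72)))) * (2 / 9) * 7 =119 / 2592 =0.05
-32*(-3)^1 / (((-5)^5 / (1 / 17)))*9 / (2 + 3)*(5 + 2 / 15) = -22176 / 1328125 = -0.02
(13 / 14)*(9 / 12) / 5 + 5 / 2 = 2.64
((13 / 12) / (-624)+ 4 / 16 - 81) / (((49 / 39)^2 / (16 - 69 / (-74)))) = -1407064763 / 1624448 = -866.18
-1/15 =-0.07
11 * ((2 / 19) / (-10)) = -11 / 95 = -0.12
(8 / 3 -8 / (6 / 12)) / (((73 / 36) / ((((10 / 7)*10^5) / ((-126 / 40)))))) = 3200000000 / 10731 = 298201.47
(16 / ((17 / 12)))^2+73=57961 / 289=200.56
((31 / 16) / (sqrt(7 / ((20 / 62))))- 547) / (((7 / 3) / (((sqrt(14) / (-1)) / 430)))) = 3*sqrt(14)*(61264- sqrt(2170)) / 337120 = 2.04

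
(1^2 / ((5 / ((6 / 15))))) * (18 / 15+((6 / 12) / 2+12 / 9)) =167 / 750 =0.22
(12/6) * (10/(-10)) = -2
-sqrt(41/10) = -sqrt(410)/10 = -2.02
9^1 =9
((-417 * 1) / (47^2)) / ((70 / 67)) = -27939 / 154630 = -0.18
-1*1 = -1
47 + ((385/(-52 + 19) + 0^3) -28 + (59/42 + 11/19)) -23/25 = 167521/19950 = 8.40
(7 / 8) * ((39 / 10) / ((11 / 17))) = 4641 / 880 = 5.27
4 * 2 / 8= 1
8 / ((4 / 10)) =20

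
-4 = -4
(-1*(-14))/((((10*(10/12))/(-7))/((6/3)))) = -588/25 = -23.52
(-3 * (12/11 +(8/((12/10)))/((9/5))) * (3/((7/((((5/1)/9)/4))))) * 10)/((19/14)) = -35600/5643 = -6.31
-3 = -3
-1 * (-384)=384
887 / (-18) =-887 / 18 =-49.28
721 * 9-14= 6475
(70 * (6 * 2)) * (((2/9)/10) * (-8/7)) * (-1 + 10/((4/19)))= -992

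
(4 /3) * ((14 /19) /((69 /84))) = 1.20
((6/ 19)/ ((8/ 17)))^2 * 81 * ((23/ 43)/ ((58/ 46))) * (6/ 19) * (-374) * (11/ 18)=-76417720731/ 68425384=-1116.80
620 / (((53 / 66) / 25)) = 1023000 / 53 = 19301.89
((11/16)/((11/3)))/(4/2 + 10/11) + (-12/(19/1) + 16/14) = 39205/68096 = 0.58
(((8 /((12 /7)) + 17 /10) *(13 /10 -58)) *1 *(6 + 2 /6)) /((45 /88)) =-558866 /125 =-4470.93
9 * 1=9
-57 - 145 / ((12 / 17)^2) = -50113 / 144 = -348.01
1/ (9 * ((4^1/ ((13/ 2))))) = 13/ 72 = 0.18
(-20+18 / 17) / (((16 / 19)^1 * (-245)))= 437 / 4760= 0.09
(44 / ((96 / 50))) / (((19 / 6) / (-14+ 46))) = 4400 / 19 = 231.58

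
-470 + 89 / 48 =-22471 / 48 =-468.15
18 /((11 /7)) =126 /11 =11.45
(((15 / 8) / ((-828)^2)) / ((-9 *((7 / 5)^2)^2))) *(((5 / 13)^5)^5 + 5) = -7875457605944666641524699015625 / 19912227583751170938567100729178390592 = -0.00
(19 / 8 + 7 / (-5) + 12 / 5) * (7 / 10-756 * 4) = -816291 / 80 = -10203.64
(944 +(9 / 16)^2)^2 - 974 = 58376812961 / 65536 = 890759.48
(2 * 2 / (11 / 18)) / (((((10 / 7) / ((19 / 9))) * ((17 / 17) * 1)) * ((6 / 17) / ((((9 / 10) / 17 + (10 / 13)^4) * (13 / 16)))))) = 260287517 / 29000400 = 8.98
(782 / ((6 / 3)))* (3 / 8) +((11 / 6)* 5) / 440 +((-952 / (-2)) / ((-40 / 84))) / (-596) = 5304031 / 35760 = 148.32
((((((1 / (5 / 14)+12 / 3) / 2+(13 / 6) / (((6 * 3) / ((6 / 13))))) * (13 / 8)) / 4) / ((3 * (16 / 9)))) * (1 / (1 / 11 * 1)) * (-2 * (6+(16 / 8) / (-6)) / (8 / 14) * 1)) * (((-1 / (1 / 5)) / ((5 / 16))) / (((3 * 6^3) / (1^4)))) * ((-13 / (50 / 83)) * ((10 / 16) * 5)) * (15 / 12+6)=-165600952517 / 238878720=-693.24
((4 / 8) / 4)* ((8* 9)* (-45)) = -405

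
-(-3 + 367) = -364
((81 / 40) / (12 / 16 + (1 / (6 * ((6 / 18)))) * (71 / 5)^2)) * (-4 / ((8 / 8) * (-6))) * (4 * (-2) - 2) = -1350 / 10157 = -0.13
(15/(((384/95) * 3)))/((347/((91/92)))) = 43225/12258816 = 0.00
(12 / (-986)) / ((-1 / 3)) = 18 / 493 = 0.04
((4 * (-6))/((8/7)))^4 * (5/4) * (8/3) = 648270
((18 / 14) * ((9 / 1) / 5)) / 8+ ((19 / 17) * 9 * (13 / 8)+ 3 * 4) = 68151 / 2380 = 28.63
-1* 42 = -42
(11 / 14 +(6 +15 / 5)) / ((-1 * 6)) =-137 / 84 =-1.63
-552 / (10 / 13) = -3588 / 5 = -717.60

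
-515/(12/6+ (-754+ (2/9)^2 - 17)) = 8343/12457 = 0.67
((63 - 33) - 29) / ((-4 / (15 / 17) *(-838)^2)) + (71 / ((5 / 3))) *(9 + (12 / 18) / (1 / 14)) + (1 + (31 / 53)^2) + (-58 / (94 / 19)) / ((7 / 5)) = 34156057398284977 / 44131083175312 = 773.97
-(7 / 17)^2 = -49 / 289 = -0.17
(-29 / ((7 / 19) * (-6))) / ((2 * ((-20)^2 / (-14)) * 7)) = -0.03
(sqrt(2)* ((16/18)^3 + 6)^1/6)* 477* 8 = 1035832* sqrt(2)/243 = 6028.34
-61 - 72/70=-2171/35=-62.03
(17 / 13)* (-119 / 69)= -2023 / 897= -2.26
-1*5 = -5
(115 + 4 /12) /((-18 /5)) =-865 /27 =-32.04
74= 74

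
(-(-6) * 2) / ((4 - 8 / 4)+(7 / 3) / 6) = 216 / 43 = 5.02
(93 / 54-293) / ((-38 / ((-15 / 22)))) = -26215 / 5016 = -5.23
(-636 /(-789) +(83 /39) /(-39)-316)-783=-439324654 /400023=-1098.25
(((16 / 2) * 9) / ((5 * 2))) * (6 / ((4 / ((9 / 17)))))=486 / 85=5.72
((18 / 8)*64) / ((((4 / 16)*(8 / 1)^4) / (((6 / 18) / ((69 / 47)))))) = 47 / 1472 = 0.03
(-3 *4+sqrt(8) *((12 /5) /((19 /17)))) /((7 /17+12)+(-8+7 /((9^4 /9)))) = -74358 /27397+2528172 *sqrt(2) /2602715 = -1.34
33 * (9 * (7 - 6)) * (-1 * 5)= -1485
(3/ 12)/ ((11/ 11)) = 1/ 4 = 0.25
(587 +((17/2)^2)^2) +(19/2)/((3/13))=280715/48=5848.23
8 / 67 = 0.12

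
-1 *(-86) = 86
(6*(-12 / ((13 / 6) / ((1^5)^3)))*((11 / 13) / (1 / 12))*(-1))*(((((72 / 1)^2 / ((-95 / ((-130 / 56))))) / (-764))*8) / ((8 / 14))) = -36951552 / 47177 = -783.25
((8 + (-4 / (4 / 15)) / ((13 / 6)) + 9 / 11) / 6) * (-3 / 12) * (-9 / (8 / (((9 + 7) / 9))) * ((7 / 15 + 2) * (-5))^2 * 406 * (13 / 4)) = 75312797 / 2376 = 31697.31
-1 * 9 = -9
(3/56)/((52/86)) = 0.09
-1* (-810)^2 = -656100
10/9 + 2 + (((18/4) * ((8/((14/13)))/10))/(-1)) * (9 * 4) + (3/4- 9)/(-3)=-144247/1260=-114.48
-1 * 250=-250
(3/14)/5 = 3/70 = 0.04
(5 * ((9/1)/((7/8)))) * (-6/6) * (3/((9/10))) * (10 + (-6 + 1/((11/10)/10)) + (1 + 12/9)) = -203600/77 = -2644.16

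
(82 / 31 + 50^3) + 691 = 3896503 / 31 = 125693.65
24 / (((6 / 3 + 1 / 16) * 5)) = 128 / 55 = 2.33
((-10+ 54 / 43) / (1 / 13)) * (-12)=58656 / 43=1364.09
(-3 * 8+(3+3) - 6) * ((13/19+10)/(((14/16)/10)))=-55680/19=-2930.53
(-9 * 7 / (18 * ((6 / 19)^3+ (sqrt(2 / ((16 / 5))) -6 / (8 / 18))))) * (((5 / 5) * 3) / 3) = 329321167 * sqrt(10) / 68038024837+ 17741859786 / 68038024837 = 0.28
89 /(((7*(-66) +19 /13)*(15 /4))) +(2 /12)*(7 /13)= 29739 /778310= 0.04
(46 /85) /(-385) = -46 /32725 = -0.00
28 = 28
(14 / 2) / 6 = 7 / 6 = 1.17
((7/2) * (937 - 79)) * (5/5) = 3003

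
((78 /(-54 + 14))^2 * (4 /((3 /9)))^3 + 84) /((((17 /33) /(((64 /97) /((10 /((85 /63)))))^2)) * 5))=20.47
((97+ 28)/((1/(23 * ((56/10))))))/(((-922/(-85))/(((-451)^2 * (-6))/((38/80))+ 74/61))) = -2037552283364500/534299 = -3813505702.55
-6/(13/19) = -114/13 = -8.77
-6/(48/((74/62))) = -37/248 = -0.15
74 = 74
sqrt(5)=2.24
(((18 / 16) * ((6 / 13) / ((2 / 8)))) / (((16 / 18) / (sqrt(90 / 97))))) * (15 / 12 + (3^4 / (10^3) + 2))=2428299 * sqrt(970) / 10088000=7.50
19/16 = 1.19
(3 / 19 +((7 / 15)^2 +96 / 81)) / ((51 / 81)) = 2.48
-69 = -69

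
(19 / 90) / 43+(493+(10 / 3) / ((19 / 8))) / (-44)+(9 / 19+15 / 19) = -16125443 / 1617660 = -9.97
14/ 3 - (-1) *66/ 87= 472/ 87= 5.43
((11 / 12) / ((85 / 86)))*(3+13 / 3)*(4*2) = 41624 / 765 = 54.41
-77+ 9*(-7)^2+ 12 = 376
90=90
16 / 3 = 5.33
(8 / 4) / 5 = 2 / 5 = 0.40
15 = 15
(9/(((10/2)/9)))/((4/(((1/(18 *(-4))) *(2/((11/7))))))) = -63/880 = -0.07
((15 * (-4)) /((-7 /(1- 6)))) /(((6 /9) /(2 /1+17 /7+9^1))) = -42300 /49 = -863.27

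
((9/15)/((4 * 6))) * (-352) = -44/5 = -8.80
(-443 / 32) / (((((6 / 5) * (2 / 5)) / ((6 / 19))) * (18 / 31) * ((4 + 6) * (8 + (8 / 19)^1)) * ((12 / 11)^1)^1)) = -151063 / 884736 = -0.17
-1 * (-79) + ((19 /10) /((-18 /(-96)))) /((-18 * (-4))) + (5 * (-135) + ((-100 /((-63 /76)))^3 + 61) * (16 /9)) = 35112595552451 /11252115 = 3120532.94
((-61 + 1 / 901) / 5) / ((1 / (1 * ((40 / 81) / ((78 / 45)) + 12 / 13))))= -29312 / 1989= -14.74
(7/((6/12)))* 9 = 126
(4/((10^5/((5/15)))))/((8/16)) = 0.00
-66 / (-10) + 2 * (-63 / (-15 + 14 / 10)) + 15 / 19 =53793 / 3230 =16.65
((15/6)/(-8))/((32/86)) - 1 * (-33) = 8233/256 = 32.16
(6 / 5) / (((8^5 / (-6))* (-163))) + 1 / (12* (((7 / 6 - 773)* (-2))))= 1710799 / 30918778880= 0.00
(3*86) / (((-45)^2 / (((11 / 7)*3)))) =946 / 1575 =0.60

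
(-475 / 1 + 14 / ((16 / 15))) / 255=-1.81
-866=-866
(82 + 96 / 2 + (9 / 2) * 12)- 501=-317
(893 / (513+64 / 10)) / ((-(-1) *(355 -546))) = -4465 / 496027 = -0.01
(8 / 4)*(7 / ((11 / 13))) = 182 / 11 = 16.55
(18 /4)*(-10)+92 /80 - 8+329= 5543 /20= 277.15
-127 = -127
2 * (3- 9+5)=-2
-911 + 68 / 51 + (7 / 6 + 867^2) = 1501561 / 2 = 750780.50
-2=-2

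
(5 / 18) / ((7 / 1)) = 5 / 126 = 0.04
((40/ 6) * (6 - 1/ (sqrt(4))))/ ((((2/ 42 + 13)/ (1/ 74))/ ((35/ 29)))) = 0.05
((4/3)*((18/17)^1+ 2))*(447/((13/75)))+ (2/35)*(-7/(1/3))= 893898/85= 10516.45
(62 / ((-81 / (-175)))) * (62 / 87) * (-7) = -4708900 / 7047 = -668.21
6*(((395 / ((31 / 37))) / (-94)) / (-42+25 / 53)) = 2323785 / 3206857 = 0.72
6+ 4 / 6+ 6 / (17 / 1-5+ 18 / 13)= 619 / 87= 7.11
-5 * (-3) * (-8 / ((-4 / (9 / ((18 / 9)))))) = 135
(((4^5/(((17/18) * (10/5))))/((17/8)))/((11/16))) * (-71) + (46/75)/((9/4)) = -56534045464/2145825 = -26346.07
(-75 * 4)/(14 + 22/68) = -10200/487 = -20.94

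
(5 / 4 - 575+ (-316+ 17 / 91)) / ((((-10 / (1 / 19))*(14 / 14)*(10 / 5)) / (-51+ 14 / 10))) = -10037831 / 86450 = -116.11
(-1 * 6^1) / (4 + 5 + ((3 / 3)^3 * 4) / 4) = -3 / 5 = -0.60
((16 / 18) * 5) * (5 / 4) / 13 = 50 / 117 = 0.43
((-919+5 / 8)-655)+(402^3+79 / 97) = 50411470701 / 776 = 64963235.44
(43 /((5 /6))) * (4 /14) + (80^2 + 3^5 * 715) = 180159.74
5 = 5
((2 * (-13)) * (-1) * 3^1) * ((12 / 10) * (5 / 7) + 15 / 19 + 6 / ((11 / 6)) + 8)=1474278 / 1463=1007.71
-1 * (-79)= 79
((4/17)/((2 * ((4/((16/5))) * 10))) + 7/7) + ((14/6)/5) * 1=1.48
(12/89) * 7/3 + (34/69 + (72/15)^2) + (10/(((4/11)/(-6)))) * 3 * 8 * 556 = -338021542834/153525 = -2201736.15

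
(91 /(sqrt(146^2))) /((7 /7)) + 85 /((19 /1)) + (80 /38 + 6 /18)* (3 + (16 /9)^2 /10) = 44433727 /3370410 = 13.18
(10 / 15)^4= 16 / 81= 0.20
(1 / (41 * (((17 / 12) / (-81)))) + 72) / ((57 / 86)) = 1410744 / 13243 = 106.53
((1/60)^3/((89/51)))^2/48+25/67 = 49274956800019363/132056884224000000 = 0.37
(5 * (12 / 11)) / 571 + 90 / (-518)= -267105 / 1626779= -0.16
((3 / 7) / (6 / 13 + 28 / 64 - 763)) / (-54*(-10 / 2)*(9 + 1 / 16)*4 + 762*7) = -416 / 11186069139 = -0.00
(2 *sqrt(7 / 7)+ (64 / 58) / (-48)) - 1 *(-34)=35.98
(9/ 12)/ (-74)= -0.01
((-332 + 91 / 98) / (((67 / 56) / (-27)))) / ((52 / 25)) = 3128625 / 871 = 3591.99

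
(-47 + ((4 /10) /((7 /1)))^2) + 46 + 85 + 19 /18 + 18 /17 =32281199 /374850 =86.12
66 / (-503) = -66 / 503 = -0.13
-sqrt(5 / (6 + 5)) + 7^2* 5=245- sqrt(55) / 11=244.33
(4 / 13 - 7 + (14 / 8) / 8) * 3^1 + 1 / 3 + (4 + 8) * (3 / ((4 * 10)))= -113489 / 6240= -18.19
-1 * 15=-15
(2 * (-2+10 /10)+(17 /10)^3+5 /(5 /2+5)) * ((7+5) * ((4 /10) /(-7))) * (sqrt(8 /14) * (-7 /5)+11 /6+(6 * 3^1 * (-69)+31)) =21478 * sqrt(7) /21875+15582289 /5250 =2970.65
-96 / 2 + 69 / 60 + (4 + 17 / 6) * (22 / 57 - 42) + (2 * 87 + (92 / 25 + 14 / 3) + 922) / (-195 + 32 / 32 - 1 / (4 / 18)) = -2286271451 / 6788700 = -336.78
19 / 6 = 3.17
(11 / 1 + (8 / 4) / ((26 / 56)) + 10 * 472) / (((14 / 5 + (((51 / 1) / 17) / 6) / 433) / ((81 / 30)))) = 239895423 / 52559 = 4564.31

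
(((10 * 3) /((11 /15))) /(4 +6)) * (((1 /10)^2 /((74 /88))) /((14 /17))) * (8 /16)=153 /5180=0.03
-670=-670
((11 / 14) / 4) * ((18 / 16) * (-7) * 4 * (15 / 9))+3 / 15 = -809 / 80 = -10.11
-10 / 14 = -5 / 7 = -0.71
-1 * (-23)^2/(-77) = 529/77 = 6.87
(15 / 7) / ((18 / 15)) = 25 / 14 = 1.79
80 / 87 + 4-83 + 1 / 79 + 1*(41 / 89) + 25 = -32179622 / 611697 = -52.61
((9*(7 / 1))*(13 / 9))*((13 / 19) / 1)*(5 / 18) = 5915 / 342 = 17.30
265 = 265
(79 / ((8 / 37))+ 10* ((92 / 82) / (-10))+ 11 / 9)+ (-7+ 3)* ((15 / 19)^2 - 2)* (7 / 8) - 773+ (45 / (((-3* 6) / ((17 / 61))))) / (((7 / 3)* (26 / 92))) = -2388476742919 / 5915545272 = -403.76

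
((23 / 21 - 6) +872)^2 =751854.15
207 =207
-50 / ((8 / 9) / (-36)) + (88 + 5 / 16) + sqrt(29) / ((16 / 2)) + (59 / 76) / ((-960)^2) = 2113.99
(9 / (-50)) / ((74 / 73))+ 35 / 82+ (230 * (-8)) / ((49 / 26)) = -976.08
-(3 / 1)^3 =-27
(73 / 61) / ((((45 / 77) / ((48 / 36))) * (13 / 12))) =89936 / 35685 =2.52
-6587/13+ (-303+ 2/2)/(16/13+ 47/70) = -14974757/22503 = -665.46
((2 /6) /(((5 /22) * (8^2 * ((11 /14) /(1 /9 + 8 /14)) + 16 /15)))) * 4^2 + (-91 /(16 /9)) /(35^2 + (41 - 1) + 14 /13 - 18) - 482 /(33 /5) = -170726881433 /2346524400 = -72.76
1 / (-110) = -1 / 110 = -0.01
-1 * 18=-18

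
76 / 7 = 10.86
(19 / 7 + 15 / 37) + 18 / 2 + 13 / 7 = 3620 / 259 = 13.98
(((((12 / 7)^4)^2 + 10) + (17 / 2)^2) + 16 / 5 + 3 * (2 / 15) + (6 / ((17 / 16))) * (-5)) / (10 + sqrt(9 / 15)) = 1295602317145 / 97413607298 - 259120463429 * sqrt(15) / 974136072980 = 12.27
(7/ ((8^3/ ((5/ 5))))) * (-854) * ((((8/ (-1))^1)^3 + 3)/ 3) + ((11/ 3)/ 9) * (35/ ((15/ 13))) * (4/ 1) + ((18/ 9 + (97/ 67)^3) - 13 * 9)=11964693482321/ 6236621568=1918.46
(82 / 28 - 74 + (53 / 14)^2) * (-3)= 33363 / 196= 170.22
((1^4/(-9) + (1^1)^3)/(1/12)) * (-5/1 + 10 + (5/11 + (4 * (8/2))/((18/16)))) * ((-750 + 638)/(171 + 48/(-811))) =-137.52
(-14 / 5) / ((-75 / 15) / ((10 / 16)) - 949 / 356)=4984 / 18985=0.26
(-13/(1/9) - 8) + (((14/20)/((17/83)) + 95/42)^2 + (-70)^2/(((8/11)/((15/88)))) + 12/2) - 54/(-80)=54159187909/50979600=1062.37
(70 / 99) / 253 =70 / 25047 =0.00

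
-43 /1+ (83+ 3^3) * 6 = 617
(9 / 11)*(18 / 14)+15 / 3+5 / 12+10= 15217 / 924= 16.47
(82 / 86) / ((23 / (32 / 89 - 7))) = -24231 / 88021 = -0.28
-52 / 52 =-1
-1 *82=-82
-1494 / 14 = -747 / 7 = -106.71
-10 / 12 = -5 / 6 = -0.83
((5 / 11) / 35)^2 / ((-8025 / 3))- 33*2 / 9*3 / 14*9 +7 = -113286251 / 15860075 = -7.14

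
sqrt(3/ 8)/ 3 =sqrt(6)/ 12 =0.20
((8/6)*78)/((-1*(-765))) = 104/765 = 0.14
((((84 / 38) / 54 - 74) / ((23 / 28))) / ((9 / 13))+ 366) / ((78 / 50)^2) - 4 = 5004515902 / 53838837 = 92.95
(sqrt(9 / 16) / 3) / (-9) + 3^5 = 8747 / 36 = 242.97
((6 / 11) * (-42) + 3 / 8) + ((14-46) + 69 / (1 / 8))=43777 / 88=497.47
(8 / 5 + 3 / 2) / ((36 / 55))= 341 / 72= 4.74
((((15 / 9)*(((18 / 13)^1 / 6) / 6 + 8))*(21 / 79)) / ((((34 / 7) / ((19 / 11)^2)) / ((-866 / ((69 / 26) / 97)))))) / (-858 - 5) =70580790455 / 879687831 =80.23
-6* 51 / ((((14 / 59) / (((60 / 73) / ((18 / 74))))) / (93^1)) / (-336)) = 9939810240 / 73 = 136161784.11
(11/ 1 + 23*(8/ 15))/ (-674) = -349/ 10110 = -0.03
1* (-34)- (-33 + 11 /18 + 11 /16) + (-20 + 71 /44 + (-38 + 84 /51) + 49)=-216445 /26928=-8.04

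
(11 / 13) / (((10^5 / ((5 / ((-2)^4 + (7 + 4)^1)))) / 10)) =11 / 702000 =0.00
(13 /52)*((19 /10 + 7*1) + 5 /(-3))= 217 /120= 1.81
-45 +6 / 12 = -89 / 2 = -44.50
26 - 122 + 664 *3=1896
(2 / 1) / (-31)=-2 / 31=-0.06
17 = 17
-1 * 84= -84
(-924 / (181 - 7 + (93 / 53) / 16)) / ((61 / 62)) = -16193408 / 3002115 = -5.39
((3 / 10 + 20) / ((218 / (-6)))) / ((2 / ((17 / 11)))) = -0.43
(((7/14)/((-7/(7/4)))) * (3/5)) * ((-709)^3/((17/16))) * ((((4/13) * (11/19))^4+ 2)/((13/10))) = 31853442094763878584/822583675901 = 38723649.68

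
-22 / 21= -1.05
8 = 8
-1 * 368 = -368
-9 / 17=-0.53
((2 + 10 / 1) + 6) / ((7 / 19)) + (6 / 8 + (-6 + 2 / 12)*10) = -733 / 84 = -8.73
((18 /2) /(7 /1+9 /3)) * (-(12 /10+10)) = -10.08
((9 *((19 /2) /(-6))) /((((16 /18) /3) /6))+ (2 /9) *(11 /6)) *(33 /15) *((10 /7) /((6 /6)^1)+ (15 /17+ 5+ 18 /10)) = -5775.79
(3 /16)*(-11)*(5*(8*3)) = -495 /2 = -247.50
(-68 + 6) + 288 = 226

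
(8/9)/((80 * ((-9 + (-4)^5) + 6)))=-1/92430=-0.00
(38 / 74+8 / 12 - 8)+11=464 / 111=4.18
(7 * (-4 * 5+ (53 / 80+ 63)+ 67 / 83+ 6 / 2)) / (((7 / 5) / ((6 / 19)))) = 945597 / 12616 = 74.95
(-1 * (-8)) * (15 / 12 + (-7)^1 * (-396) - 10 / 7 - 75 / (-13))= 2022086 / 91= 22220.73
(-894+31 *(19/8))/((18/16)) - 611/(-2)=-7627/18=-423.72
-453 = -453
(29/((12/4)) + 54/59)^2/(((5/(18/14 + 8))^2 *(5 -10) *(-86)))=592873801/660102030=0.90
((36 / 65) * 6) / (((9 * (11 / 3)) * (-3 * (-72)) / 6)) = 2 / 715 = 0.00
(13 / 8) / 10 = 13 / 80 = 0.16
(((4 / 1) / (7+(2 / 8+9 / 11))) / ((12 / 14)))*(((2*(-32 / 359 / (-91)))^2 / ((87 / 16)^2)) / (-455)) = -92274688 / 559207711157393025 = -0.00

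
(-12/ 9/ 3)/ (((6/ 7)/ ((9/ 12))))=-7/ 18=-0.39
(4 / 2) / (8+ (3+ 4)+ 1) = 1 / 8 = 0.12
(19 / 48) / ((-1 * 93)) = -19 / 4464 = -0.00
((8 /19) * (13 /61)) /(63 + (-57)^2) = 13 /479826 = 0.00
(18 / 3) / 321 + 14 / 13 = 1524 / 1391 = 1.10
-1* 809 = -809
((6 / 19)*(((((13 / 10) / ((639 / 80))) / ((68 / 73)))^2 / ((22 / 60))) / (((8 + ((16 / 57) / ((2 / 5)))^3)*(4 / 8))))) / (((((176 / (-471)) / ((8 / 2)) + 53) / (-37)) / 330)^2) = 410142993310440702000 / 1222168565608926439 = 335.59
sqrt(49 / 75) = 0.81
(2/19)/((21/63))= 6/19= 0.32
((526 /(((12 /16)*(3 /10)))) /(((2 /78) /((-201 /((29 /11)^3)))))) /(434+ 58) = -6097923260 /2999847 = -2032.74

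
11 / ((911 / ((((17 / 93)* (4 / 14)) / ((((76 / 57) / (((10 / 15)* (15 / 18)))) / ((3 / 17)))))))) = 55 / 1186122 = 0.00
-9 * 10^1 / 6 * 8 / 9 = -40 / 3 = -13.33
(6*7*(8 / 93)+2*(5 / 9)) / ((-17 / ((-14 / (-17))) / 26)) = -479752 / 80631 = -5.95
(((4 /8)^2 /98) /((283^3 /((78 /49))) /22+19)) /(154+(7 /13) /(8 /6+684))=5733156 /224002886830268539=0.00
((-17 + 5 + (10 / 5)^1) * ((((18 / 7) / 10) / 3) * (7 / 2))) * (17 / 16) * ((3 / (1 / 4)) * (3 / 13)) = -8.83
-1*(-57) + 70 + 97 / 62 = 7971 / 62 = 128.56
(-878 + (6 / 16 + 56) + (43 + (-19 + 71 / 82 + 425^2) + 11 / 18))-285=530013451 / 2952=179543.85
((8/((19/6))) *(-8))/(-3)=128/19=6.74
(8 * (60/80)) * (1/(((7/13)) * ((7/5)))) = 390/49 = 7.96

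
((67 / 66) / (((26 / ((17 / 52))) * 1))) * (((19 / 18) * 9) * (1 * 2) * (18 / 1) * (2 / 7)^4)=129846 / 4463459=0.03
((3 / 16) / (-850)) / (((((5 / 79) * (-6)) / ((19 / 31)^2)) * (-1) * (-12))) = 28519 / 1568352000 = 0.00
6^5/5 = 7776/5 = 1555.20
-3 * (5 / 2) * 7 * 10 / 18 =-175 / 6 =-29.17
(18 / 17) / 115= 18 / 1955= 0.01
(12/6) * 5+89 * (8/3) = 742/3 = 247.33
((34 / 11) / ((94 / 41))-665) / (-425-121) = 1.22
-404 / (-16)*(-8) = -202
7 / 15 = 0.47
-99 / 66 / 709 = -3 / 1418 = -0.00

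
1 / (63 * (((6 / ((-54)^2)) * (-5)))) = -54 / 35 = -1.54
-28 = -28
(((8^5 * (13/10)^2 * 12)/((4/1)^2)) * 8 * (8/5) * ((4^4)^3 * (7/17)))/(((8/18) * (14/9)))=11288411004469248/2125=5312193413867.88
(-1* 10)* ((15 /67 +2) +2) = -2830 /67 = -42.24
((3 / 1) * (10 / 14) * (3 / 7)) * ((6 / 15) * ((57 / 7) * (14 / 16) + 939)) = 68121 / 196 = 347.56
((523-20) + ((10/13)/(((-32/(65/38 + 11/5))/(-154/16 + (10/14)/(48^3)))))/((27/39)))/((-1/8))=-2136302522237/529514496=-4034.46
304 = 304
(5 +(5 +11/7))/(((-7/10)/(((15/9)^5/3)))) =-31250/441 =-70.86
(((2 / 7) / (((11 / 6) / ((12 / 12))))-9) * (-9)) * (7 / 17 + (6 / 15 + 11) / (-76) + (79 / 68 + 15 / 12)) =5571261 / 26180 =212.81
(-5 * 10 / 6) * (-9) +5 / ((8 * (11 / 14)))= 3335 / 44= 75.80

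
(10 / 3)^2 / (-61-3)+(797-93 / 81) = 343733 / 432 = 795.68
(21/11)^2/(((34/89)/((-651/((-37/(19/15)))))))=161823627/761090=212.62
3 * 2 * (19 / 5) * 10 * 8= 1824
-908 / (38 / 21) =-9534 / 19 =-501.79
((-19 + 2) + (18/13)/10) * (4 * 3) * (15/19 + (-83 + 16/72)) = 12292736/741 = 16589.39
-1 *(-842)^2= -708964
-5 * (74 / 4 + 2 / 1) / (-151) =0.68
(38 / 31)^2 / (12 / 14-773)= -10108 / 5194205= -0.00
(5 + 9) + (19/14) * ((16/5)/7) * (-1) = 3278/245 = 13.38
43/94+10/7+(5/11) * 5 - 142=-997695/7238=-137.84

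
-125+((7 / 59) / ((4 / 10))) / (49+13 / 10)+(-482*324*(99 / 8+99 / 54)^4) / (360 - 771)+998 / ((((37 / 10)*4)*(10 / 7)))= 3578113377004173025 / 231064647168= 15485334.61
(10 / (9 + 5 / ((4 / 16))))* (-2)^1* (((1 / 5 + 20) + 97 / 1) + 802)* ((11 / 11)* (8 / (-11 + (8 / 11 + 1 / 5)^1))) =4044480 / 8033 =503.48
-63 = -63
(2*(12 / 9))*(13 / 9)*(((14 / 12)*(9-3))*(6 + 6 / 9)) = 14560 / 81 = 179.75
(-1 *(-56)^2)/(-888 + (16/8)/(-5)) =3.53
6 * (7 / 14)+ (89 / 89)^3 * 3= 6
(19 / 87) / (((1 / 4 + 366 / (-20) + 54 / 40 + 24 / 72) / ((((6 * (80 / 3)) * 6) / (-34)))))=91200 / 242063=0.38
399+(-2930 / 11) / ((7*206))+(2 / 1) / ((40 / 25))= 12691671 / 31724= 400.07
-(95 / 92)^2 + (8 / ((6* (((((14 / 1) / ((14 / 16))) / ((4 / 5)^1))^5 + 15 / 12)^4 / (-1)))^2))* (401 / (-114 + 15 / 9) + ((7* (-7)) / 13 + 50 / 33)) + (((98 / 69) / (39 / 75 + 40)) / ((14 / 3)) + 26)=200499729028972521669407782686276950599549193803175587835758778775524711 / 8038886869127077568225925988264045994843189259887818718067685556250000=24.94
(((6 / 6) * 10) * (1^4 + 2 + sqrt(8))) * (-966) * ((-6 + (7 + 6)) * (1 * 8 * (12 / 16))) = -1217160-811440 * sqrt(2) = -2364709.45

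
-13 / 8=-1.62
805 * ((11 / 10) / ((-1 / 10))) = -8855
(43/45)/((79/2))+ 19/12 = 22859/14220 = 1.61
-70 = -70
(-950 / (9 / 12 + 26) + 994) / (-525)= -34186 / 18725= -1.83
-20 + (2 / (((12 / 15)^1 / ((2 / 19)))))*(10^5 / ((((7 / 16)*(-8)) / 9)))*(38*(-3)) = 53999860 / 7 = 7714265.71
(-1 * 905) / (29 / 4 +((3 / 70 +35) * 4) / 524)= -16597700 / 137871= -120.39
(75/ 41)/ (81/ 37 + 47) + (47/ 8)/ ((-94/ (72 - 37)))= -128365/ 59696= -2.15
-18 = -18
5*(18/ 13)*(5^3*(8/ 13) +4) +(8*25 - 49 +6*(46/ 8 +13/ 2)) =265241/ 338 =784.74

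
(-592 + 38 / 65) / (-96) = 6407 / 1040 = 6.16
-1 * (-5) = 5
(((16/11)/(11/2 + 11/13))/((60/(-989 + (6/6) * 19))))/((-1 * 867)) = 20176/4720815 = 0.00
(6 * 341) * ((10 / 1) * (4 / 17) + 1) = 6860.12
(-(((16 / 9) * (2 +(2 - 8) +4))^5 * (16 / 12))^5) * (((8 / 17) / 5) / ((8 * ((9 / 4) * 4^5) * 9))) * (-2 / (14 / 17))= 0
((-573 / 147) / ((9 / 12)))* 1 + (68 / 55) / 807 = -5.20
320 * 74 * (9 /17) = 12536.47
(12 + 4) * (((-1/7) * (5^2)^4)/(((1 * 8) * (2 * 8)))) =-390625/56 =-6975.45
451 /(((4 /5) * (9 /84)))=15785 /3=5261.67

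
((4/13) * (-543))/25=-2172/325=-6.68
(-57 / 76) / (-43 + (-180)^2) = -3 / 129428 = -0.00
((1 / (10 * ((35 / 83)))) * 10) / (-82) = -0.03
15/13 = 1.15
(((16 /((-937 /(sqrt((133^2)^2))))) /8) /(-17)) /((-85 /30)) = -212268 /270793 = -0.78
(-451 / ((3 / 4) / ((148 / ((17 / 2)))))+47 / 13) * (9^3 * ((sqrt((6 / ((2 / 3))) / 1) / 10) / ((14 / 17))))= -1011763791 / 364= -2779570.85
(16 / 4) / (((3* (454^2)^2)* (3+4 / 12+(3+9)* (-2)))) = -1 / 658498984568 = -0.00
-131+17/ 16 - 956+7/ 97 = -1685263/ 1552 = -1085.87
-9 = -9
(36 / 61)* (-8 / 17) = -288 / 1037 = -0.28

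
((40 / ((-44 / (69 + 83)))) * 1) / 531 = -1520 / 5841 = -0.26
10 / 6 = 5 / 3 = 1.67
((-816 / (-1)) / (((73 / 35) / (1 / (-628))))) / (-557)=7140 / 6383777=0.00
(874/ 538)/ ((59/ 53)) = 23161/ 15871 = 1.46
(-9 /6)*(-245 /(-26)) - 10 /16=-14.76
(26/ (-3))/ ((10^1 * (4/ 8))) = -26/ 15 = -1.73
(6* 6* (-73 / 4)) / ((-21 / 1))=219 / 7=31.29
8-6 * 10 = -52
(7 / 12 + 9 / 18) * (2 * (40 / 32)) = 65 / 24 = 2.71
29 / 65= 0.45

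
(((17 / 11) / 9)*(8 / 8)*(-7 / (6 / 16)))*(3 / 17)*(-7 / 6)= 196 / 297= 0.66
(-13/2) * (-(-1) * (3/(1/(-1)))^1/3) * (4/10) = 2.60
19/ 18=1.06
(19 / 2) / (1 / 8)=76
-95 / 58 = -1.64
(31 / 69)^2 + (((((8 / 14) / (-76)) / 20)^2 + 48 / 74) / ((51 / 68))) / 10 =898463284519 / 3116041173000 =0.29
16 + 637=653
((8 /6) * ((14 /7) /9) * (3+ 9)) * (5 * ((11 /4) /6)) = 220 /27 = 8.15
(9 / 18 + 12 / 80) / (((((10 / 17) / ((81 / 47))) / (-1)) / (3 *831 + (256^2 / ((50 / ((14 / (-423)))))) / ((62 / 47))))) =-34129845711 / 7285000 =-4684.95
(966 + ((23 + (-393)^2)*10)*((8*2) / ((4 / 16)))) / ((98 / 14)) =98863046 / 7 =14123292.29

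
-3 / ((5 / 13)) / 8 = -39 / 40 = -0.98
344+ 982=1326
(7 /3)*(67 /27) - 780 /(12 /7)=-36386 /81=-449.21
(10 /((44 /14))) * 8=25.45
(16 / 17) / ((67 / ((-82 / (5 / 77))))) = -101024 / 5695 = -17.74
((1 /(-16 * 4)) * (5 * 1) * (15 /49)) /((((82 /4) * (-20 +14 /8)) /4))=75 /293314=0.00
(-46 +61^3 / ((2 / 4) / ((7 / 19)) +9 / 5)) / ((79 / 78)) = 95271024 / 1343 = 70938.96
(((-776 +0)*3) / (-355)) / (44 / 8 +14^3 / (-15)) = -13968 / 377933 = -0.04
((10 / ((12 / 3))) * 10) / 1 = 25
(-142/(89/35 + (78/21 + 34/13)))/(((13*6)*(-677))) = 2485/8199147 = 0.00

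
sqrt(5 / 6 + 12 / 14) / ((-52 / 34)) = -17*sqrt(2982) / 1092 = -0.85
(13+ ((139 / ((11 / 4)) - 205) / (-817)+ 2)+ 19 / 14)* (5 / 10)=2081809 / 251636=8.27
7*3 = 21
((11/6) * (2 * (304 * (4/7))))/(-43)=-13376/903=-14.81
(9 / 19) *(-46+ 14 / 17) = -6912 / 323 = -21.40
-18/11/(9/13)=-26/11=-2.36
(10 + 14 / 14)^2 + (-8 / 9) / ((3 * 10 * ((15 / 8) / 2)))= 244961 / 2025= 120.97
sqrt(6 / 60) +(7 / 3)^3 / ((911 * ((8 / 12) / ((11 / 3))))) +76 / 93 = sqrt(10) / 10 +1363211 / 1525014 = 1.21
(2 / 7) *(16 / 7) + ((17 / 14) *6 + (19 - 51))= -1179 / 49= -24.06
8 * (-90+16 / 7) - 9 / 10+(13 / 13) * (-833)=-107493 / 70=-1535.61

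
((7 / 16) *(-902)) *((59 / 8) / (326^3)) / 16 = -186263 / 35477479424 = -0.00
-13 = -13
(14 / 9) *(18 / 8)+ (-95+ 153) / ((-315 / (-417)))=16859 / 210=80.28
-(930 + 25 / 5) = -935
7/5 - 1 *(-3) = 22/5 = 4.40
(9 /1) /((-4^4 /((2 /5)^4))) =-9 /10000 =-0.00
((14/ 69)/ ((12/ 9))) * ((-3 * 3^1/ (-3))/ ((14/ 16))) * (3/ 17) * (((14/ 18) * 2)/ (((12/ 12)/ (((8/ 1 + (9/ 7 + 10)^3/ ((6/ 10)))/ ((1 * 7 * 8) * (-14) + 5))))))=-19787416/ 44774583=-0.44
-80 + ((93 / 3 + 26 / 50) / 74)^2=-68294764 / 855625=-79.82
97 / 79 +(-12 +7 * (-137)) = -76612 / 79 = -969.77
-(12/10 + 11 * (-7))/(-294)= -379/1470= -0.26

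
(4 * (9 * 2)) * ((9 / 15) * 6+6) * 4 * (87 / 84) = 100224 / 35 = 2863.54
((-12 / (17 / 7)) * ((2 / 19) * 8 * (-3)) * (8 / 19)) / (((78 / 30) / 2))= 322560 / 79781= 4.04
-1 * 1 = -1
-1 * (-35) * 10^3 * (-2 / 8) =-8750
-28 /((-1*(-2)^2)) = 7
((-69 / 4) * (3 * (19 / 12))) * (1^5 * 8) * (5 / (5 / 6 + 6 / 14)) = -137655 / 53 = -2597.26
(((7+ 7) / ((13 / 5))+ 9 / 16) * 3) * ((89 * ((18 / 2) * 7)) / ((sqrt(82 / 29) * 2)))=20807577 * sqrt(2378) / 34112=29745.43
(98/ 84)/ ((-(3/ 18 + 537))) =-7/ 3223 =-0.00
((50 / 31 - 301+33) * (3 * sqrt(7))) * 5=-123870 * sqrt(7) / 31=-10571.91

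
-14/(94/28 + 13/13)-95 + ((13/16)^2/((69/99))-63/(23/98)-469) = -299797787/359168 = -834.70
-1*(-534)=534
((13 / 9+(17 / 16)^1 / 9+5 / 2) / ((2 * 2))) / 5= 0.20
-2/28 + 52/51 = 677/714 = 0.95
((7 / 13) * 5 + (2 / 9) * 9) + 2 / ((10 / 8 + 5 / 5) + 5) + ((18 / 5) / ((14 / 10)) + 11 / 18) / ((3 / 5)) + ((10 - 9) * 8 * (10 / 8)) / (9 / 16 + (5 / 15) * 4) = 2215559 / 142506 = 15.55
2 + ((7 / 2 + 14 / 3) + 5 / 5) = 67 / 6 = 11.17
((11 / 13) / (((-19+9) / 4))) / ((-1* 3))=22 / 195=0.11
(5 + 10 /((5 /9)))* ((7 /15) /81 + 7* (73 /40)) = 2857267 /9720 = 293.96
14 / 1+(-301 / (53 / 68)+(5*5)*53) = 50499 / 53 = 952.81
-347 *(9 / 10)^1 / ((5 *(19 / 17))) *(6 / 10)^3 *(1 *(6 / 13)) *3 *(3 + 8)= -141912243 / 771875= -183.85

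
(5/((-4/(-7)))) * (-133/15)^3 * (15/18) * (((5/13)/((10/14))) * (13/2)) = -115279213/6480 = -17790.00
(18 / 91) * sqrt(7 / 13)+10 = 18 * sqrt(91) / 1183+10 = 10.15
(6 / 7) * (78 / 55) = 468 / 385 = 1.22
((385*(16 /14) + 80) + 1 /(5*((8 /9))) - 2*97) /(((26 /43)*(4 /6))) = 1683321 /2080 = 809.29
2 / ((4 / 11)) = 11 / 2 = 5.50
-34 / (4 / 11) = -187 / 2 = -93.50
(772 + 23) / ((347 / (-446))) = -354570 / 347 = -1021.82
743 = 743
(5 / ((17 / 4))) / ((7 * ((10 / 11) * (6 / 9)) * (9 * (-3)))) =-11 / 1071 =-0.01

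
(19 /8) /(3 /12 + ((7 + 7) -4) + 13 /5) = 95 /514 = 0.18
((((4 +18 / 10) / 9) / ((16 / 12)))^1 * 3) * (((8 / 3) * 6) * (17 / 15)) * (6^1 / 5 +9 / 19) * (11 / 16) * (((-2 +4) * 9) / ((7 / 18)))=23280939 / 16625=1400.36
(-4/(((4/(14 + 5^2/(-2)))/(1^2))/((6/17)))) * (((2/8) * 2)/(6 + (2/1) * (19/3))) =-27/1904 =-0.01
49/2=24.50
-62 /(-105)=62 /105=0.59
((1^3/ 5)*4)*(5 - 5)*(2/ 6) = 0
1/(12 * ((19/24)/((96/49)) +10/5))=192/5539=0.03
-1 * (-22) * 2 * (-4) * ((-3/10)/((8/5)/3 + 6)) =396/49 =8.08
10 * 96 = 960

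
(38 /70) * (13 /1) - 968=-33633 /35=-960.94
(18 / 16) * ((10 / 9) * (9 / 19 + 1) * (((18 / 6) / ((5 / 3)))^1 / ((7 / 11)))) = 99 / 19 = 5.21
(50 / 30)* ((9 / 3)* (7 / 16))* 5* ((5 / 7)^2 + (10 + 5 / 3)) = 22375 / 168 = 133.18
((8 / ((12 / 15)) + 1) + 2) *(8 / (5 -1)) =26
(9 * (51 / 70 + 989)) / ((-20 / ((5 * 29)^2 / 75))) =-174795963 / 1400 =-124854.26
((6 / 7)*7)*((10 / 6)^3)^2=31250 / 243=128.60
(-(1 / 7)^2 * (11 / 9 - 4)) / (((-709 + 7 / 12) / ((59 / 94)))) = -2950 / 58733409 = -0.00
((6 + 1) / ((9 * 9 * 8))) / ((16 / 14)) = 49 / 5184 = 0.01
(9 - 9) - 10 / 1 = -10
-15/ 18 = -5/ 6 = -0.83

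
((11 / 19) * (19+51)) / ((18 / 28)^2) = 150920 / 1539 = 98.06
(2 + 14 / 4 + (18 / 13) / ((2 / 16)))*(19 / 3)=8189 / 78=104.99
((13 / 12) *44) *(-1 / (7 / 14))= -286 / 3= -95.33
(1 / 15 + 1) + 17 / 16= 511 / 240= 2.13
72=72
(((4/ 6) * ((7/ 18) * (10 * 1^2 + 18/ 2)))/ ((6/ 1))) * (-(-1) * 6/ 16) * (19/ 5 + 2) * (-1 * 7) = -26999/ 2160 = -12.50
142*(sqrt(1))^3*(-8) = -1136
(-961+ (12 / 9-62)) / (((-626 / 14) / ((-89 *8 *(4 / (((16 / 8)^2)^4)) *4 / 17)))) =-59.81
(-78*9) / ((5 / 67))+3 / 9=-141097 / 15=-9406.47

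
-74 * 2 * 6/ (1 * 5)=-888/ 5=-177.60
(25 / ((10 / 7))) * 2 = 35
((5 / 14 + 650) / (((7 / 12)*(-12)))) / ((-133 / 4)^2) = -72840 / 866761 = -0.08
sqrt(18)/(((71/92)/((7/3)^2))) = 4508* sqrt(2)/213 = 29.93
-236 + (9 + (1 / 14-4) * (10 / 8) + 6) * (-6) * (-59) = 93397 / 28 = 3335.61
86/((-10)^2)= 43/50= 0.86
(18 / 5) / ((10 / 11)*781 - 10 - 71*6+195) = 0.01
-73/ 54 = -1.35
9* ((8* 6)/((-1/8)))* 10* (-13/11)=40843.64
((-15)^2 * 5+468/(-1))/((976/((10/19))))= 3285/9272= 0.35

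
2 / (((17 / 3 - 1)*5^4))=3 / 4375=0.00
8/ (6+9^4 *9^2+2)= 8/ 531449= 0.00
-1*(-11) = 11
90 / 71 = 1.27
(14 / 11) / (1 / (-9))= -126 / 11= -11.45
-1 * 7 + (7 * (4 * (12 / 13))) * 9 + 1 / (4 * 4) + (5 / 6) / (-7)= 985241 / 4368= 225.56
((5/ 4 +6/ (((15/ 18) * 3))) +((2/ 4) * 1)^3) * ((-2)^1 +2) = 0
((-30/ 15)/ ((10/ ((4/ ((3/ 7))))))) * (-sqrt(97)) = 18.38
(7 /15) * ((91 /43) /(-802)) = -637 /517290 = -0.00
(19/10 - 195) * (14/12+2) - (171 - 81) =-42089/60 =-701.48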